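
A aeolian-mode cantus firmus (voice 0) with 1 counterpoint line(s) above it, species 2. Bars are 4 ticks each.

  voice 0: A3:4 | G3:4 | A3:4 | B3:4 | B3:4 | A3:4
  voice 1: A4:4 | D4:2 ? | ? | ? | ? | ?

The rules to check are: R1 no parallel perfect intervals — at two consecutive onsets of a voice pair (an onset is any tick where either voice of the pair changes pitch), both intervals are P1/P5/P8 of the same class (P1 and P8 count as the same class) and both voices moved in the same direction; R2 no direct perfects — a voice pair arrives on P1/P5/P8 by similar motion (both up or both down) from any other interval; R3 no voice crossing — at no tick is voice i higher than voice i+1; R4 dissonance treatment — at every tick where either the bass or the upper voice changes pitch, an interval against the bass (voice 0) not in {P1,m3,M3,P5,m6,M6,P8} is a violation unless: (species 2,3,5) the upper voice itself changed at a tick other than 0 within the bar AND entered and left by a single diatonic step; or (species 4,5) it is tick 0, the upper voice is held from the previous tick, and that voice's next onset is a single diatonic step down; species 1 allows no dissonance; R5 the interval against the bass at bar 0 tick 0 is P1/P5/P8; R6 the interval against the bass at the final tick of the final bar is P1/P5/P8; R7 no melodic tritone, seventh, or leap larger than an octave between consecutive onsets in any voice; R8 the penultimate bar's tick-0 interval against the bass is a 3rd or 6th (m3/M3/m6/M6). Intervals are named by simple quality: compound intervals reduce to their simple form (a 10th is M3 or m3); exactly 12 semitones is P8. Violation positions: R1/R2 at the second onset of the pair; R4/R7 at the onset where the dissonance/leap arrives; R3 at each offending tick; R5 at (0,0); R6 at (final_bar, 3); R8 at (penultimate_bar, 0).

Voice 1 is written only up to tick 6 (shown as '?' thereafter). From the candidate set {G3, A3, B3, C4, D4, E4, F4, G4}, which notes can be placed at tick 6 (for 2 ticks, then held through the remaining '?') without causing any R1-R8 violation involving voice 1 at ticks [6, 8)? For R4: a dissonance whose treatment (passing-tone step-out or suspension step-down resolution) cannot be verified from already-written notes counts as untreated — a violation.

{B3, D4, E4, G3, G4}

G3: legal
A3: violates R4
B3: legal
C4: violates R4
D4: legal
E4: legal
F4: violates R4
G4: legal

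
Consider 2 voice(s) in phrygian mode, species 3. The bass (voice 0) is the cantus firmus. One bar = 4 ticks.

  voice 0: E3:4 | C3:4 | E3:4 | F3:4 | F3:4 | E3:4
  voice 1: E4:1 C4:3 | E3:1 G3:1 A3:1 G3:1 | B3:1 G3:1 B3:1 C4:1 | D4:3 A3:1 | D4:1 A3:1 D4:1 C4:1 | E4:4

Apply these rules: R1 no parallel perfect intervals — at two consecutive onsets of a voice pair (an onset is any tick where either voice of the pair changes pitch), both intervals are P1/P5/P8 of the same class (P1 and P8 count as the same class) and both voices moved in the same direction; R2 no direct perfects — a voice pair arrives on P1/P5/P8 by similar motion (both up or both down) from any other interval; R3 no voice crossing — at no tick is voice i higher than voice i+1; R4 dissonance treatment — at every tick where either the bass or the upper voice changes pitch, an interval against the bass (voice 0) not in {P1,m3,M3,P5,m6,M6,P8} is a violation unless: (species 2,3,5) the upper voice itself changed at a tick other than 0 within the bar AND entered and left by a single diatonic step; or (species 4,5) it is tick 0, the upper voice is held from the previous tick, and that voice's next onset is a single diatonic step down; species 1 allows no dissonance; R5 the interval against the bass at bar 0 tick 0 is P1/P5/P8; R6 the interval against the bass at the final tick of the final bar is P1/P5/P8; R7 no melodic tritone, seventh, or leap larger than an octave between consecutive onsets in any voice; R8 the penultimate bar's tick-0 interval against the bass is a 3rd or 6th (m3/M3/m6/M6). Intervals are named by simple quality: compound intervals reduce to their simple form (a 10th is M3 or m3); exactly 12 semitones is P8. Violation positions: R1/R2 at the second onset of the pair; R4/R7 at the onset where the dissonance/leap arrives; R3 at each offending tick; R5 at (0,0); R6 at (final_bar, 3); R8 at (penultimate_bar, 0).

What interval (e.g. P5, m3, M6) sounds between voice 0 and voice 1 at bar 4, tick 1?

M3

voice 0=F3 voice 1=A3 -> M3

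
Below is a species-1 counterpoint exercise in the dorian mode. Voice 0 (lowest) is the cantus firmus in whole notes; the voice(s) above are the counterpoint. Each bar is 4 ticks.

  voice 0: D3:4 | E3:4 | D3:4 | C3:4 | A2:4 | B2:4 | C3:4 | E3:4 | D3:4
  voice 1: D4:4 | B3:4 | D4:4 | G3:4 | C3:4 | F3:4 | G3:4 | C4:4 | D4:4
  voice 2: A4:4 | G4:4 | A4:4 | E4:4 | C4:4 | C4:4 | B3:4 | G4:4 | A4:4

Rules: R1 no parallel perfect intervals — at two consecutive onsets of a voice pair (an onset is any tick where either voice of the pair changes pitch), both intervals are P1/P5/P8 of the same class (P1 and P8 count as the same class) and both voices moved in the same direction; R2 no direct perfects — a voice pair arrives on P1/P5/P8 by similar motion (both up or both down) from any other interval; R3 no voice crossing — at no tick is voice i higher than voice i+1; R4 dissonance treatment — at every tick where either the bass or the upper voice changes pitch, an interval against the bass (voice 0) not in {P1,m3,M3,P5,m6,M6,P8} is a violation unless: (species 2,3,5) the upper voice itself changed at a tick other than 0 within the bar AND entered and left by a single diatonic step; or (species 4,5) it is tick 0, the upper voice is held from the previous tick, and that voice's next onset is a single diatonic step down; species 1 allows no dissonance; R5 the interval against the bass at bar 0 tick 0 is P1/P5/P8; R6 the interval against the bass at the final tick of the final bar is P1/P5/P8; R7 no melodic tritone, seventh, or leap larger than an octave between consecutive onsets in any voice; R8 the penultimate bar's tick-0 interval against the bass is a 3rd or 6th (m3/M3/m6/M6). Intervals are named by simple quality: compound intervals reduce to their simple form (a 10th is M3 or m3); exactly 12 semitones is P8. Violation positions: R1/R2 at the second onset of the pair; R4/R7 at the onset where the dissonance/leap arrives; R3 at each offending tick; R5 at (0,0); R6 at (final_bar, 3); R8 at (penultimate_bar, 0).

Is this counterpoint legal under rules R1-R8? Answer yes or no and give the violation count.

bar 0: v0=D3 v1=D4 v2=A4 (P5)
bar 1: v0=E3 v1=B3 v2=G4 (m3)
bar 2: v0=D3 v1=D4 v2=A4 (P5)
bar 3: v0=C3 v1=G3 v2=E4 (M3)
bar 4: v0=A2 v1=C3 v2=C4 (m3)
bar 5: v0=B2 v1=F3 v2=C4 (m2)
bar 6: v0=C3 v1=G3 v2=B3 (M7)
bar 7: v0=E3 v1=C4 v2=G4 (m3)
bar 8: v0=D3 v1=D4 v2=A4 (P5)
  R2 @ bar2.0: B3/G4 m6 -> D4/A4 P5 similar
  R2 @ bar3.0: D3/D4 P8 -> C3/G3 P5 similar
  R2 @ bar4.0: G3/E4 M6 -> C3/C4 P8 similar
  R4 @ bar5.0: B2/F3 TT untreated
  R4 @ bar5.0: B2/C4 m2 untreated
  R2 @ bar6.0: B2/F3 TT -> C3/G3 P5 similar
  R4 @ bar6.0: C3/B3 M7 untreated
  R2 @ bar7.0: G3/B3 M3 -> C4/G4 P5 similar
  R1 @ bar8.0: C4/G4 P5 -> D4/A4 P5 similar

No (9 violations)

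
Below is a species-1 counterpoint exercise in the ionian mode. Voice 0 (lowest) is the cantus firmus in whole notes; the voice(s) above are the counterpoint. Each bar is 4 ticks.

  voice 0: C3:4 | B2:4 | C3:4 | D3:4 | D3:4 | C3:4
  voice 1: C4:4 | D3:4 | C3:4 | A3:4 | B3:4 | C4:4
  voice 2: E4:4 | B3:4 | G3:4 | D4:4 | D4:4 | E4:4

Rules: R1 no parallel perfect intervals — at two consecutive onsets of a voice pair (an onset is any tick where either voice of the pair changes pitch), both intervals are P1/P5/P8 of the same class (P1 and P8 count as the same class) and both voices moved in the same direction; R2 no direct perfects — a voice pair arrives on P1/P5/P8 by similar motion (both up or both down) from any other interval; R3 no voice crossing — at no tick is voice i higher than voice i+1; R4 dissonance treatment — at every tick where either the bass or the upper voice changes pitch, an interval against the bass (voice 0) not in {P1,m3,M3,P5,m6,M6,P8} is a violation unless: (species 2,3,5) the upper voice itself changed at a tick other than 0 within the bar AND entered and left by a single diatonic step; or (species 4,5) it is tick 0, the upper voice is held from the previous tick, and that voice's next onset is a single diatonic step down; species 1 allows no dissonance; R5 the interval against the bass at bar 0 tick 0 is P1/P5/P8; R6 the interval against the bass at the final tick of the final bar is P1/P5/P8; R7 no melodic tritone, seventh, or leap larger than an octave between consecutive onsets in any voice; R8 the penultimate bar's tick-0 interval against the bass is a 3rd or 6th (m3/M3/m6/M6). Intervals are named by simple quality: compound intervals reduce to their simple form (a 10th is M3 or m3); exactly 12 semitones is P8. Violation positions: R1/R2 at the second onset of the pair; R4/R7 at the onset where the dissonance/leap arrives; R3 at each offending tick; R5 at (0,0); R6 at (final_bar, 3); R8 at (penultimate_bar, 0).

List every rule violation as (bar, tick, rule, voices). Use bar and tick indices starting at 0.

bar 0: v0=C3 v1=C4 v2=E4 downbeat M3
bar 1: v0=B2 v1=D3 v2=B3 downbeat P8
bar 2: v0=C3 v1=C3 v2=G3 downbeat P5
bar 3: v0=D3 v1=A3 v2=D4 downbeat P8
bar 4: v0=D3 v1=B3 v2=D4 downbeat P8
bar 5: v0=C3 v1=C4 v2=E4 downbeat M3
  -> R5 @ bar 0 tick 0 v(0, 2): opens on M3
  -> R2 @ bar 1 tick 0 v(0, 2): C3/E4 M3 -> B2/B3 P8 similar
  -> R7 @ bar 1 tick 0 v(1,): C4->D3 leap 10st
  -> R2 @ bar 2 tick 0 v(1, 2): D3/B3 M6 -> C3/G3 P5 similar
  -> R2 @ bar 3 tick 0 v(0, 1): C3/C3 P1 -> D3/A3 P5 similar
  -> R2 @ bar 3 tick 0 v(0, 2): C3/G3 P5 -> D3/D4 P8 similar
  -> R8 @ bar 4 tick 0 v(0, 2): penult P8 not 3rd/6th
  -> R6 @ bar 5 tick 3 v(0, 2): closes on M3

(0, 0, R5, (0, 2))
(1, 0, R2, (0, 2))
(1, 0, R7, (1,))
(2, 0, R2, (1, 2))
(3, 0, R2, (0, 1))
(3, 0, R2, (0, 2))
(4, 0, R8, (0, 2))
(5, 3, R6, (0, 2))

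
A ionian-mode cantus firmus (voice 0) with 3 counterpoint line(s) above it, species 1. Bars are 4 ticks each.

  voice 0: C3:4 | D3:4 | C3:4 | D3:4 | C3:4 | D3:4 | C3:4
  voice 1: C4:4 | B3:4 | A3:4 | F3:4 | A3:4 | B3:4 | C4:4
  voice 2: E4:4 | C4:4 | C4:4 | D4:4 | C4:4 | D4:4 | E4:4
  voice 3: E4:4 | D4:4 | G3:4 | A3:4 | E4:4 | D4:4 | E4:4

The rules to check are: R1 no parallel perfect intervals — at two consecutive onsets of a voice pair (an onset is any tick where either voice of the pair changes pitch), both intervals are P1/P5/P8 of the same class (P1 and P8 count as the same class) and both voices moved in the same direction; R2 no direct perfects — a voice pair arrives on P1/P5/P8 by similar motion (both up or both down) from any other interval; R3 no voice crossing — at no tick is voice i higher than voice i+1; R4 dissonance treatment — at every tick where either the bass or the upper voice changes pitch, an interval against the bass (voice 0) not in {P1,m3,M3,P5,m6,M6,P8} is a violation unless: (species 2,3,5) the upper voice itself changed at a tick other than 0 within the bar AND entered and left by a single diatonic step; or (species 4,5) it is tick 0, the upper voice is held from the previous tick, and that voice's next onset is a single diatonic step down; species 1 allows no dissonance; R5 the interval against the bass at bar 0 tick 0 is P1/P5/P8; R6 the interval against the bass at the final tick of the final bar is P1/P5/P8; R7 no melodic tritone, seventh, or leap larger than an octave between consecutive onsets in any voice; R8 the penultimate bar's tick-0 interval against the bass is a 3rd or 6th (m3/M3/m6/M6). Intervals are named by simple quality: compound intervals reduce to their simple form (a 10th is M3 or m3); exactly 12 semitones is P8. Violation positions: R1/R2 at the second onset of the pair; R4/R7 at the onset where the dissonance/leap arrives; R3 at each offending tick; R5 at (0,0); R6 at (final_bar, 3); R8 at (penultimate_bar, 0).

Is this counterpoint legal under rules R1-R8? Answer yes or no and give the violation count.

No (22 violations)

bar 0: v0=C3 v1=C4 v2=E4 v3=E4 (M3)
bar 1: v0=D3 v1=B3 v2=C4 v3=D4 (P8)
bar 2: v0=C3 v1=A3 v2=C4 v3=G3 (P5)
bar 3: v0=D3 v1=F3 v2=D4 v3=A3 (P5)
bar 4: v0=C3 v1=A3 v2=C4 v3=E4 (M3)
bar 5: v0=D3 v1=B3 v2=D4 v3=D4 (P8)
bar 6: v0=C3 v1=C4 v2=E4 v3=E4 (M3)
  R5 @ bar0.0: opens on M3
  R5 @ bar0.0: opens on M3
  R4 @ bar1.0: D3/C4 m7 untreated
  R2 @ bar2.0: D3/D4 P8 -> C3/G3 P5 similar
  R3 @ bar2.0: C4 above G3
  R3 @ bar2.1: C4 above G3
  R3 @ bar2.2: C4 above G3
  R3 @ bar2.3: C4 above G3
  R1 @ bar3.0: C3/C4 P8 -> D3/D4 P8 similar
  R1 @ bar3.0: C3/G3 P5 -> D3/A3 P5 similar
  R3 @ bar3.0: D4 above A3
  R3 @ bar3.1: D4 above A3
  R3 @ bar3.2: D4 above A3
  R3 @ bar3.3: D4 above A3
  R1 @ bar4.0: D3/D4 P8 -> C3/C4 P8 similar
  R2 @ bar4.0: F3/A3 M3 -> A3/E4 P5 similar
  R1 @ bar5.0: C3/C4 P8 -> D3/D4 P8 similar
  R8 @ bar5.0: penult P8 not 3rd/6th
  R8 @ bar5.0: penult P8 not 3rd/6th
  R1 @ bar6.0: D4/D4 P1 -> E4/E4 P1 similar
  R6 @ bar6.3: closes on M3
  R6 @ bar6.3: closes on M3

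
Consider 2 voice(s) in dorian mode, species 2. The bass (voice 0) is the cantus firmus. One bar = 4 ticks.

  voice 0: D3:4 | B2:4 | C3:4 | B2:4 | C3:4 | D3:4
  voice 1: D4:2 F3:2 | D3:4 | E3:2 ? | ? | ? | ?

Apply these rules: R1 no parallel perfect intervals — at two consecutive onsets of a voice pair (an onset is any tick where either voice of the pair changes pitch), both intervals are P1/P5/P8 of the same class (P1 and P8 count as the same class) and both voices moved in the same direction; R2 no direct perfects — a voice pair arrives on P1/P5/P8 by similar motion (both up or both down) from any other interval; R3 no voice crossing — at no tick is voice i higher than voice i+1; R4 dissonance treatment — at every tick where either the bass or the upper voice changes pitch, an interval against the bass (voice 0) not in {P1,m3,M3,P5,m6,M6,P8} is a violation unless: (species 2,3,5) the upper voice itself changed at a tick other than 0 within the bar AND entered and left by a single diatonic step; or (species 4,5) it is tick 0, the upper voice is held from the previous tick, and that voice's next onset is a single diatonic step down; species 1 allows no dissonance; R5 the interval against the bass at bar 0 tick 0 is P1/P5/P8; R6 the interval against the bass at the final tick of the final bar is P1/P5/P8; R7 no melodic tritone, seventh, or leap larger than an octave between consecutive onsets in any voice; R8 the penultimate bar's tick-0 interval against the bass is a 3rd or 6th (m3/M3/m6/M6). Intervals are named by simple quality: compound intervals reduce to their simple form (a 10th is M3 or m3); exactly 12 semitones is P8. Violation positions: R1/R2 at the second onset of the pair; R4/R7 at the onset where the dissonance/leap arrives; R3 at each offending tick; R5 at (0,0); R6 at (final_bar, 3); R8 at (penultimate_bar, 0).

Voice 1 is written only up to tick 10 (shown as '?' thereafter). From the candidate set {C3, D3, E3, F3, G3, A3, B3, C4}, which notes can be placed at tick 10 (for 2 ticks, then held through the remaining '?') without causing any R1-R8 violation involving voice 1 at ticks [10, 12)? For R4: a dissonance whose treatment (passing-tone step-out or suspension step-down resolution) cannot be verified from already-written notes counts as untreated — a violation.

C3: legal
D3: violates R4
E3: legal
F3: violates R4
G3: legal
A3: legal
B3: violates R4
C4: legal

{A3, C3, C4, E3, G3}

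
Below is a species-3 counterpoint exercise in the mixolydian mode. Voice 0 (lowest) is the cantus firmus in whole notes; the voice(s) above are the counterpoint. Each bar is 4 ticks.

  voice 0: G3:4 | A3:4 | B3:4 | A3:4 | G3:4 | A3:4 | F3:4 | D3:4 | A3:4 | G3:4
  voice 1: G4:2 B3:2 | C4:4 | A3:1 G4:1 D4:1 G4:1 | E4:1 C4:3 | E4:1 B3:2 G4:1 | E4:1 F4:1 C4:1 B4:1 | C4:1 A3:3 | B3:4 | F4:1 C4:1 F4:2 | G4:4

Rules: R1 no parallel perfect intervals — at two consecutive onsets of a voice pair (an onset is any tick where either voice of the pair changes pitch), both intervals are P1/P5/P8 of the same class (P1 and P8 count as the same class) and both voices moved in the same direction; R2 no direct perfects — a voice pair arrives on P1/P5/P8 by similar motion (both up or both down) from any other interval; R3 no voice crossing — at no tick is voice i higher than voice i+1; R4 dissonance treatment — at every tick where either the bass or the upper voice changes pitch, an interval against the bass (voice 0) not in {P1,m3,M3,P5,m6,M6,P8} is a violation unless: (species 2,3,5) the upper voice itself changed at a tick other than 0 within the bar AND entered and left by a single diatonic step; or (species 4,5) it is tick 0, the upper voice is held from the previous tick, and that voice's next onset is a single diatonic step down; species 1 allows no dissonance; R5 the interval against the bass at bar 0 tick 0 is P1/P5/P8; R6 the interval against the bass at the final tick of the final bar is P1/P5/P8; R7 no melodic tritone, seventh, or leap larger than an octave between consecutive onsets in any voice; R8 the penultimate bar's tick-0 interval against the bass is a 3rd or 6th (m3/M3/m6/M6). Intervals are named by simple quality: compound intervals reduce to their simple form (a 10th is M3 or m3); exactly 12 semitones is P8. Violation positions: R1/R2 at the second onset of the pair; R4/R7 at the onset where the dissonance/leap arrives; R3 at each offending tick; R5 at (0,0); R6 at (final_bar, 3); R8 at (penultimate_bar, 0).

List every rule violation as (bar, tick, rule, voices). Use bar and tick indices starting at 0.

bar 0: v0=G3 v1=G4 downbeat P8
bar 1: v0=A3 v1=C4 downbeat m3
bar 2: v0=B3 v1=A3 downbeat M2
bar 3: v0=A3 v1=E4 downbeat P5
bar 4: v0=G3 v1=E4 downbeat M6
bar 5: v0=A3 v1=E4 downbeat P5
bar 6: v0=F3 v1=C4 downbeat P5
bar 7: v0=D3 v1=B3 downbeat M6
bar 8: v0=A3 v1=F4 downbeat m6
bar 9: v0=G3 v1=G4 downbeat P8
  -> R3 @ bar 2 tick 0 v(0, 1): B3 above A3
  -> R4 @ bar 2 tick 0 v(0, 1): B3/A3 M2 untreated
  -> R7 @ bar 2 tick 1 v(1,): A3->G4 leap 10st
  -> R2 @ bar 3 tick 0 v(0, 1): B3/G4 m6 -> A3/E4 P5 similar
  -> R4 @ bar 5 tick 3 v(0, 1): A3/B4 M2 untreated
  -> R7 @ bar 5 tick 3 v(1,): C4->B4 leap 11st
  -> R2 @ bar 6 tick 0 v(0, 1): A3/B4 M2 -> F3/C4 P5 similar
  -> R7 @ bar 6 tick 0 v(1,): B4->C4 leap 11st
  -> R7 @ bar 8 tick 0 v(1,): B3->F4 leap 6st

(2, 0, R3, (0, 1))
(2, 0, R4, (0, 1))
(2, 1, R7, (1,))
(3, 0, R2, (0, 1))
(5, 3, R4, (0, 1))
(5, 3, R7, (1,))
(6, 0, R2, (0, 1))
(6, 0, R7, (1,))
(8, 0, R7, (1,))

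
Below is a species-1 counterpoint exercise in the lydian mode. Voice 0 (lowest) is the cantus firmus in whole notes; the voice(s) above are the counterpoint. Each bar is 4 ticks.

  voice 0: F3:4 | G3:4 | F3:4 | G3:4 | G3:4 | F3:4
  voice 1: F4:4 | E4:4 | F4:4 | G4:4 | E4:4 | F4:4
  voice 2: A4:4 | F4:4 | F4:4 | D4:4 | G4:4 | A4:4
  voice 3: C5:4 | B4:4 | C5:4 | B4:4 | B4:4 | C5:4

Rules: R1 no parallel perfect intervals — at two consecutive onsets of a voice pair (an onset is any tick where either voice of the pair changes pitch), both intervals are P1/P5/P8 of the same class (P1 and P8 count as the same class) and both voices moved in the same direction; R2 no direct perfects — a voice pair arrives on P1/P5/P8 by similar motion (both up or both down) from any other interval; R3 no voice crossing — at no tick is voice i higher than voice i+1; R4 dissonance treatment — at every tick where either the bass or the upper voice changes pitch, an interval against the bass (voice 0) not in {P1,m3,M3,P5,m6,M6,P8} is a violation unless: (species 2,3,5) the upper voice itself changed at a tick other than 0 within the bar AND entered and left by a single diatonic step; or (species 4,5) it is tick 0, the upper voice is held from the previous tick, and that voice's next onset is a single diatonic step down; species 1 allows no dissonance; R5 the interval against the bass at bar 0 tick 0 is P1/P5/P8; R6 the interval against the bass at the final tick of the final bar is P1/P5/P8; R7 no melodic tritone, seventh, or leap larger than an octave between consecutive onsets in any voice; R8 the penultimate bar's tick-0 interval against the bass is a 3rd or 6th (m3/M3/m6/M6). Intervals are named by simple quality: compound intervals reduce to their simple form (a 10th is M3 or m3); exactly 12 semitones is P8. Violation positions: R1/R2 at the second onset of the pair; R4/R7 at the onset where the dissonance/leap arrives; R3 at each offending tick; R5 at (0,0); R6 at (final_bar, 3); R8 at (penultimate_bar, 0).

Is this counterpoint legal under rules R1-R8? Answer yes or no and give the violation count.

No (12 violations)

bar 0: v0=F3 v1=F4 v2=A4 v3=C5 (P5)
bar 1: v0=G3 v1=E4 v2=F4 v3=B4 (M3)
bar 2: v0=F3 v1=F4 v2=F4 v3=C5 (P5)
bar 3: v0=G3 v1=G4 v2=D4 v3=B4 (M3)
bar 4: v0=G3 v1=E4 v2=G4 v3=B4 (M3)
bar 5: v0=F3 v1=F4 v2=A4 v3=C5 (P5)
  R5 @ bar0.0: opens on M3
  R1 @ bar1.0: F4/C5 P5 -> E4/B4 P5 similar
  R4 @ bar1.0: G3/F4 m7 untreated
  R1 @ bar2.0: E4/B4 P5 -> F4/C5 P5 similar
  R1 @ bar3.0: F3/F4 P8 -> G3/G4 P8 similar
  R3 @ bar3.0: G4 above D4
  R3 @ bar3.1: G4 above D4
  R3 @ bar3.2: G4 above D4
  R3 @ bar3.3: G4 above D4
  R8 @ bar4.0: penult P8 not 3rd/6th
  R1 @ bar5.0: E4/B4 P5 -> F4/C5 P5 similar
  R6 @ bar5.3: closes on M3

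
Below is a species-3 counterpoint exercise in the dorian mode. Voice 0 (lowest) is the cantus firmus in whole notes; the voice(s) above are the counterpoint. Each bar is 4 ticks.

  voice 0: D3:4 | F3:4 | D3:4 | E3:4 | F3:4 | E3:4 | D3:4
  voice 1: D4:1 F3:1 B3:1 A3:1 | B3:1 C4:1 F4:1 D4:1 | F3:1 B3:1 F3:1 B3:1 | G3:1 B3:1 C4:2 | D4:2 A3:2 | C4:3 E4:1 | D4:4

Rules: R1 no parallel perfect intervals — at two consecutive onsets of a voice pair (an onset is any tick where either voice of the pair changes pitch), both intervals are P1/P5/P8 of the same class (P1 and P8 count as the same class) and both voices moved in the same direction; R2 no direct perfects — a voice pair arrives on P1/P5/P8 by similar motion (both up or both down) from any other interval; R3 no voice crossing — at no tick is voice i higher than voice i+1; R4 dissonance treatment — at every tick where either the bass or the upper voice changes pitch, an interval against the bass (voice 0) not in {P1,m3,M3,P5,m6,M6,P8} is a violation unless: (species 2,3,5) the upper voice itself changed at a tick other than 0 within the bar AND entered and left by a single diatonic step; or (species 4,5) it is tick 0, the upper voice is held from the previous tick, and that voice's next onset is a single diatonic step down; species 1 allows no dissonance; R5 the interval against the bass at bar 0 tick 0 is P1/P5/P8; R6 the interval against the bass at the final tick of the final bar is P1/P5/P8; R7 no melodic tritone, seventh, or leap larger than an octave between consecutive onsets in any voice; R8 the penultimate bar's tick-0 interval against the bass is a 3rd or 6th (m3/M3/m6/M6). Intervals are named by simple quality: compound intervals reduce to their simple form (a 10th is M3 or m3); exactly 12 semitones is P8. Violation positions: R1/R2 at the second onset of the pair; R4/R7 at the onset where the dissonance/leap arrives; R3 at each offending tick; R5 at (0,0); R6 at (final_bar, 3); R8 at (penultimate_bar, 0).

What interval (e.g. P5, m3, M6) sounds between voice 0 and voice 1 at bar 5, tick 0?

voice 0=E3 voice 1=C4 -> m6

m6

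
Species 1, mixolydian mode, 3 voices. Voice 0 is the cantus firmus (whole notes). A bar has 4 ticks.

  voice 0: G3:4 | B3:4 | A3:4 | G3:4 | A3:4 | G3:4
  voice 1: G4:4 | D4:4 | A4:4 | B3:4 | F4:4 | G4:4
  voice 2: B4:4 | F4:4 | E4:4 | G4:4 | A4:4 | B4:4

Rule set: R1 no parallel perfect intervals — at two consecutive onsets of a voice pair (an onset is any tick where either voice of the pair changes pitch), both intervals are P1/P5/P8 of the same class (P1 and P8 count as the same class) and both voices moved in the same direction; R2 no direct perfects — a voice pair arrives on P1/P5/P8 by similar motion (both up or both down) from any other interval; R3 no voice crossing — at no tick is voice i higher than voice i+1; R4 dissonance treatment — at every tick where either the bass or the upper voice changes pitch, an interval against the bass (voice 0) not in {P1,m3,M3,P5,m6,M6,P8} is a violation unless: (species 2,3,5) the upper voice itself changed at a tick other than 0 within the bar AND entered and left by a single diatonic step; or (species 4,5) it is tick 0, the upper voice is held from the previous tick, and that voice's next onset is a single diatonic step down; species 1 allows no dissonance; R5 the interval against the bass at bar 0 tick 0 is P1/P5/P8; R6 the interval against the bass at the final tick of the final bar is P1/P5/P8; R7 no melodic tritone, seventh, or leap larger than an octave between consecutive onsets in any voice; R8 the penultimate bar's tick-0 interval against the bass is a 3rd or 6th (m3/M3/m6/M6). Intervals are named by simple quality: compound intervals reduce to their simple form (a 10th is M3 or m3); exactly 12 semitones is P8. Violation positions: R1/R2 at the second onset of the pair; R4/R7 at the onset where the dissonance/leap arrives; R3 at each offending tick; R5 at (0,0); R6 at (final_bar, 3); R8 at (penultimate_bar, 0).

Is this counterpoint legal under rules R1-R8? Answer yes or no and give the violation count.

No (13 violations)

bar 0: v0=G3 v1=G4 v2=B4 (M3)
bar 1: v0=B3 v1=D4 v2=F4 (TT)
bar 2: v0=A3 v1=A4 v2=E4 (P5)
bar 3: v0=G3 v1=B3 v2=G4 (P8)
bar 4: v0=A3 v1=F4 v2=A4 (P8)
bar 5: v0=G3 v1=G4 v2=B4 (M3)
  R5 @ bar0.0: opens on M3
  R4 @ bar1.0: B3/F4 TT untreated
  R7 @ bar1.0: B4->F4 leap 6st
  R2 @ bar2.0: B3/F4 TT -> A3/E4 P5 similar
  R3 @ bar2.0: A4 above E4
  R3 @ bar2.1: A4 above E4
  R3 @ bar2.2: A4 above E4
  R3 @ bar2.3: A4 above E4
  R7 @ bar3.0: A4->B3 leap 10st
  R1 @ bar4.0: G3/G4 P8 -> A3/A4 P8 similar
  R7 @ bar4.0: B3->F4 leap 6st
  R8 @ bar4.0: penult P8 not 3rd/6th
  R6 @ bar5.3: closes on M3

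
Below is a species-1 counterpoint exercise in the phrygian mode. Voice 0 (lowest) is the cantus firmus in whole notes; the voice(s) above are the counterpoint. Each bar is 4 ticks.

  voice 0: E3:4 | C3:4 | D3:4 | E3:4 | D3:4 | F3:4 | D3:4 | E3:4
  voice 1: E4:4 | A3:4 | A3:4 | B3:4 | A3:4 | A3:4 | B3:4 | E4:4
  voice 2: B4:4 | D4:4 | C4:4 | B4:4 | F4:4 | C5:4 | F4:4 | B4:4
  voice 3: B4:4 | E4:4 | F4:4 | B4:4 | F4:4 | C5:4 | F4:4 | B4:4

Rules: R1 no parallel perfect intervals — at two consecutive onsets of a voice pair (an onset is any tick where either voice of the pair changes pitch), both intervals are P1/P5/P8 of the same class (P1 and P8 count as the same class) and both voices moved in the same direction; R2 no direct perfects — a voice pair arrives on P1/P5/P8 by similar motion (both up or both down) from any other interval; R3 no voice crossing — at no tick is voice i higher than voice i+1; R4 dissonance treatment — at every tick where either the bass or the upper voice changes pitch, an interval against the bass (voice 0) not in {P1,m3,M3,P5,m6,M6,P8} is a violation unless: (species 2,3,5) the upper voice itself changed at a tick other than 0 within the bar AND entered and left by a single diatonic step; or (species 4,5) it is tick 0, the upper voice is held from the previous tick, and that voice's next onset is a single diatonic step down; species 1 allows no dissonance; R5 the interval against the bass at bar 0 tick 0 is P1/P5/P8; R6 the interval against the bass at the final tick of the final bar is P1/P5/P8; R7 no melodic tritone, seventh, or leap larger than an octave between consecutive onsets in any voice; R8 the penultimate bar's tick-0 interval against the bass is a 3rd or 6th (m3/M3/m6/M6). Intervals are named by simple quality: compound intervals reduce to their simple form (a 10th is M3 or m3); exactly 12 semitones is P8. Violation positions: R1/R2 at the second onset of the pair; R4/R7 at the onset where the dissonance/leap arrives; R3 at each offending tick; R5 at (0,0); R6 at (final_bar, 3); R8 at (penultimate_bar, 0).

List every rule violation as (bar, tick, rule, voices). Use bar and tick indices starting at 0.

bar 0: v0=E3 v1=E4 v2=B4 v3=B4 downbeat P5
bar 1: v0=C3 v1=A3 v2=D4 v3=E4 downbeat M3
bar 2: v0=D3 v1=A3 v2=C4 v3=F4 downbeat m3
bar 3: v0=E3 v1=B3 v2=B4 v3=B4 downbeat P5
bar 4: v0=D3 v1=A3 v2=F4 v3=F4 downbeat m3
bar 5: v0=F3 v1=A3 v2=C5 v3=C5 downbeat P5
bar 6: v0=D3 v1=B3 v2=F4 v3=F4 downbeat m3
bar 7: v0=E3 v1=E4 v2=B4 v3=B4 downbeat P5
  -> R1 @ bar 1 tick 0 v(1, 3): E4/B4 P5 -> A3/E4 P5 similar
  -> R4 @ bar 1 tick 0 v(0, 2): C3/D4 M2 untreated
  -> R4 @ bar 2 tick 0 v(0, 2): D3/C4 m7 untreated
  -> R1 @ bar 3 tick 0 v(0, 1): D3/A3 P5 -> E3/B3 P5 similar
  -> R2 @ bar 3 tick 0 v(0, 2): D3/C4 m7 -> E3/B4 P5 similar
  -> R2 @ bar 3 tick 0 v(0, 3): D3/F4 m3 -> E3/B4 P5 similar
  -> R2 @ bar 3 tick 0 v(1, 2): A3/C4 m3 -> B3/B4 P8 similar
  -> R2 @ bar 3 tick 0 v(1, 3): A3/F4 m6 -> B3/B4 P8 similar
  -> R2 @ bar 3 tick 0 v(2, 3): C4/F4 P4 -> B4/B4 P1 similar
  -> R7 @ bar 3 tick 0 v(2,): C4->B4 leap 11st
  -> R7 @ bar 3 tick 0 v(3,): F4->B4 leap 6st
  -> R1 @ bar 4 tick 0 v(0, 1): E3/B3 P5 -> D3/A3 P5 similar
  -> R1 @ bar 4 tick 0 v(2, 3): B4/B4 P1 -> F4/F4 P1 similar
  -> R7 @ bar 4 tick 0 v(2,): B4->F4 leap 6st
  -> R7 @ bar 4 tick 0 v(3,): B4->F4 leap 6st
  -> R1 @ bar 5 tick 0 v(2, 3): F4/F4 P1 -> C5/C5 P1 similar
  -> R2 @ bar 5 tick 0 v(0, 2): D3/F4 m3 -> F3/C5 P5 similar
  -> R2 @ bar 5 tick 0 v(0, 3): D3/F4 m3 -> F3/C5 P5 similar
  -> R1 @ bar 6 tick 0 v(2, 3): C5/C5 P1 -> F4/F4 P1 similar
  -> R1 @ bar 7 tick 0 v(2, 3): F4/F4 P1 -> B4/B4 P1 similar
  -> R2 @ bar 7 tick 0 v(0, 1): D3/B3 M6 -> E3/E4 P8 similar
  -> R2 @ bar 7 tick 0 v(0, 2): D3/F4 m3 -> E3/B4 P5 similar
  -> R2 @ bar 7 tick 0 v(0, 3): D3/F4 m3 -> E3/B4 P5 similar
  -> R2 @ bar 7 tick 0 v(1, 2): B3/F4 TT -> E4/B4 P5 similar
  -> R2 @ bar 7 tick 0 v(1, 3): B3/F4 TT -> E4/B4 P5 similar
  -> R7 @ bar 7 tick 0 v(2,): F4->B4 leap 6st
  -> R7 @ bar 7 tick 0 v(3,): F4->B4 leap 6st

(1, 0, R1, (1, 3))
(1, 0, R4, (0, 2))
(2, 0, R4, (0, 2))
(3, 0, R1, (0, 1))
(3, 0, R2, (0, 2))
(3, 0, R2, (0, 3))
(3, 0, R2, (1, 2))
(3, 0, R2, (1, 3))
(3, 0, R2, (2, 3))
(3, 0, R7, (2,))
(3, 0, R7, (3,))
(4, 0, R1, (0, 1))
(4, 0, R1, (2, 3))
(4, 0, R7, (2,))
(4, 0, R7, (3,))
(5, 0, R1, (2, 3))
(5, 0, R2, (0, 2))
(5, 0, R2, (0, 3))
(6, 0, R1, (2, 3))
(7, 0, R1, (2, 3))
(7, 0, R2, (0, 1))
(7, 0, R2, (0, 2))
(7, 0, R2, (0, 3))
(7, 0, R2, (1, 2))
(7, 0, R2, (1, 3))
(7, 0, R7, (2,))
(7, 0, R7, (3,))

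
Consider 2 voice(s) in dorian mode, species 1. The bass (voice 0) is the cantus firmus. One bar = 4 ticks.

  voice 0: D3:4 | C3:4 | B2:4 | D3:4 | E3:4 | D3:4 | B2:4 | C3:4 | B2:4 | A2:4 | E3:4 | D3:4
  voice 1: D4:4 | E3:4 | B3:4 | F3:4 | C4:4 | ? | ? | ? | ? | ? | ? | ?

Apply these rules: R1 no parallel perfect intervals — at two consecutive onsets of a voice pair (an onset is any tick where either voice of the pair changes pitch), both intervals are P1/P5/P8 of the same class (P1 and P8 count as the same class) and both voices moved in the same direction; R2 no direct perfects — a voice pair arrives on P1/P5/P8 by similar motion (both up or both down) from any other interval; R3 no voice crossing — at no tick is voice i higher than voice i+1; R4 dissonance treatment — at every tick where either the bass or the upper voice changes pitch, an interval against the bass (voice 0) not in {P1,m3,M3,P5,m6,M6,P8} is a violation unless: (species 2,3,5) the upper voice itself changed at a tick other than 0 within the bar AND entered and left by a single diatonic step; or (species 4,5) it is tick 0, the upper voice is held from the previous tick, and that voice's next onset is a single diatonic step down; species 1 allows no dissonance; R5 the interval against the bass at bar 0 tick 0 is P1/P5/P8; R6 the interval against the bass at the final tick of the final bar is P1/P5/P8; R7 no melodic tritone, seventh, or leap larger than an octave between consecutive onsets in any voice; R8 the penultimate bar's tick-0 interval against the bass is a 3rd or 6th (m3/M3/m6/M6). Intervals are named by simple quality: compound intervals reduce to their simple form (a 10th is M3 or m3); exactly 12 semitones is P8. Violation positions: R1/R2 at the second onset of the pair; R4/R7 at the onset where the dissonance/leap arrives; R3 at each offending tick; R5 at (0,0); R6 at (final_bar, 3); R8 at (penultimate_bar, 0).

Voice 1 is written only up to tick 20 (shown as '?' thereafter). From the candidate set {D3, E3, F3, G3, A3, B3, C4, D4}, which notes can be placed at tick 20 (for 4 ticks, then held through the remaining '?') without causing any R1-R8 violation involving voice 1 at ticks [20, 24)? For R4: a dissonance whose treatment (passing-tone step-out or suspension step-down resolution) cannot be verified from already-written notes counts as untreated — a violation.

D3: violates R2,R7
E3: violates R4
F3: legal
G3: violates R4
A3: violates R2
B3: legal
C4: violates R4
D4: legal

{B3, D4, F3}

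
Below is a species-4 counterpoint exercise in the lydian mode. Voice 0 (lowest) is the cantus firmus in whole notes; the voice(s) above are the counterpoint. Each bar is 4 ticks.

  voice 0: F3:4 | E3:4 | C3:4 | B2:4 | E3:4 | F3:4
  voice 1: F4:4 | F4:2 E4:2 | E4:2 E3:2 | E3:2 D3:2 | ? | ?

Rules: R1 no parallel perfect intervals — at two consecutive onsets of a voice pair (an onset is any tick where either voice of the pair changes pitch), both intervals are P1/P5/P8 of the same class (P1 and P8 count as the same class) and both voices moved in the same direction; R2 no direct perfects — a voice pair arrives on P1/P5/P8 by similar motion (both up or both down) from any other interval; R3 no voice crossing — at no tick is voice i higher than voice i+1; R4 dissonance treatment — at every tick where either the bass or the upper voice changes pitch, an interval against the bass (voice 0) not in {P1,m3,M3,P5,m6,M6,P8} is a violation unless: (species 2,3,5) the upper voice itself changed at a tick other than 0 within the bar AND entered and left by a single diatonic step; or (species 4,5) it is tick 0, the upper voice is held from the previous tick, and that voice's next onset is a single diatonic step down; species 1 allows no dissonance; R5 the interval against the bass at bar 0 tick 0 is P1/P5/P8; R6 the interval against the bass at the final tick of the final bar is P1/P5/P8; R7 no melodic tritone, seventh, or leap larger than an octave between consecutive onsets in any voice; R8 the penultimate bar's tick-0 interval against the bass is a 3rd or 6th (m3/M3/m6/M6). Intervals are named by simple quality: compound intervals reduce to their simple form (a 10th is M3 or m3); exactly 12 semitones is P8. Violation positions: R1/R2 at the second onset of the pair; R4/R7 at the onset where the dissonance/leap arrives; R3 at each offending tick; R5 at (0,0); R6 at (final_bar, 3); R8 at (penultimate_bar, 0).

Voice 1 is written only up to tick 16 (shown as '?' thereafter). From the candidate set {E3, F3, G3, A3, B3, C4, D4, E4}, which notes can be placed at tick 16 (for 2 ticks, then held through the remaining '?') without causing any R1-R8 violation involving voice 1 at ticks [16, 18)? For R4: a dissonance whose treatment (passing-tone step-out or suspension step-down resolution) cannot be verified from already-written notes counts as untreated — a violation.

E3: violates R2,R8
F3: violates R4,R8
G3: legal
A3: violates R4,R8
B3: violates R2,R8
C4: violates R7
D4: violates R4,R8
E4: violates R2,R7,R8

{G3}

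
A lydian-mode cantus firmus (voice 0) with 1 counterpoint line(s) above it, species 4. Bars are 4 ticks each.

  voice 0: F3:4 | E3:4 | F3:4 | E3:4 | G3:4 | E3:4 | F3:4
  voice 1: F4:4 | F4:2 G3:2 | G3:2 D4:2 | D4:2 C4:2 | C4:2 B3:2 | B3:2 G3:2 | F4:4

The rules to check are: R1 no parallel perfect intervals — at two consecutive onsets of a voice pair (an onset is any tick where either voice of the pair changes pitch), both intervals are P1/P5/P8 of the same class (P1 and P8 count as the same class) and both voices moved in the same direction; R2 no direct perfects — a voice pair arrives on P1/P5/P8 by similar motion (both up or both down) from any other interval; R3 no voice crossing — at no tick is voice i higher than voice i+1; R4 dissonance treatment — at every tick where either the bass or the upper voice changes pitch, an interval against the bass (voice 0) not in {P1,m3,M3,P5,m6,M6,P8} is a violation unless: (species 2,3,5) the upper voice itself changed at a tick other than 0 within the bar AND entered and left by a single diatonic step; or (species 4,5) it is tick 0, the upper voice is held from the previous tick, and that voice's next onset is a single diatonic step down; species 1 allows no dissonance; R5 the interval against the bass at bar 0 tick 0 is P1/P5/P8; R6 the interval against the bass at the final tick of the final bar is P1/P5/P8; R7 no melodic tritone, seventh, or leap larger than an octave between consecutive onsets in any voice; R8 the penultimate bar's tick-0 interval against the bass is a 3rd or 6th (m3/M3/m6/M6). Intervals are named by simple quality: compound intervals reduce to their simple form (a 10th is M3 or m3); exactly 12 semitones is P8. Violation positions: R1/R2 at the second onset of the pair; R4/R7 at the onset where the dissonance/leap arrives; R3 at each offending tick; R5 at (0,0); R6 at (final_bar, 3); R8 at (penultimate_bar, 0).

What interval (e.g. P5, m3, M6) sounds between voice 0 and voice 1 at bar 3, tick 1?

voice 0=E3 voice 1=D4 -> m7

m7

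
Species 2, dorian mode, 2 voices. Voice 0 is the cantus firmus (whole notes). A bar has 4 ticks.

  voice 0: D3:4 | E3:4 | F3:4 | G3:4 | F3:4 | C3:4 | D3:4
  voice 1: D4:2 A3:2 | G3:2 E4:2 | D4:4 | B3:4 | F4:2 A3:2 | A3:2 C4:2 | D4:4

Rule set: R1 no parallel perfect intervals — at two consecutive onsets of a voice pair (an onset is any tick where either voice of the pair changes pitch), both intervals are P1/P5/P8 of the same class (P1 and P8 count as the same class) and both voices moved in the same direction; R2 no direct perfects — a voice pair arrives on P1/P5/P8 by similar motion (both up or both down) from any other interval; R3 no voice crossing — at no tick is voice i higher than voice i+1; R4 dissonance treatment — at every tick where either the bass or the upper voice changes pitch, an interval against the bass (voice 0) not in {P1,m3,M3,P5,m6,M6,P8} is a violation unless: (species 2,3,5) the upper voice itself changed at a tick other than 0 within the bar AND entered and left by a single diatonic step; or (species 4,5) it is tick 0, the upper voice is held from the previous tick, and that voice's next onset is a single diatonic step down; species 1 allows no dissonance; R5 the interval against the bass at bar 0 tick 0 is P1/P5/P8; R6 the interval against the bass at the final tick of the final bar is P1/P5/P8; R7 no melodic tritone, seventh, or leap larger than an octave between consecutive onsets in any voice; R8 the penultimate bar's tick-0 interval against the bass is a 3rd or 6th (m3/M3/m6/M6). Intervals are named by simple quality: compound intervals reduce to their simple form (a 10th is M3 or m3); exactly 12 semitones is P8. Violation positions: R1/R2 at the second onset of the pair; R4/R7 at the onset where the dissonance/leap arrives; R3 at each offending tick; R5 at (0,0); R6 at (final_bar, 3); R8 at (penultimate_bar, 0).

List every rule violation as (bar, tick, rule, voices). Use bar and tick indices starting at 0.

bar 0: v0=D3 v1=D4 downbeat P8
bar 1: v0=E3 v1=G3 downbeat m3
bar 2: v0=F3 v1=D4 downbeat M6
bar 3: v0=G3 v1=B3 downbeat M3
bar 4: v0=F3 v1=F4 downbeat P8
bar 5: v0=C3 v1=A3 downbeat M6
bar 6: v0=D3 v1=D4 downbeat P8
  -> R7 @ bar 4 tick 0 v(1,): B3->F4 leap 6st
  -> R1 @ bar 6 tick 0 v(0, 1): C3/C4 P8 -> D3/D4 P8 similar

(4, 0, R7, (1,))
(6, 0, R1, (0, 1))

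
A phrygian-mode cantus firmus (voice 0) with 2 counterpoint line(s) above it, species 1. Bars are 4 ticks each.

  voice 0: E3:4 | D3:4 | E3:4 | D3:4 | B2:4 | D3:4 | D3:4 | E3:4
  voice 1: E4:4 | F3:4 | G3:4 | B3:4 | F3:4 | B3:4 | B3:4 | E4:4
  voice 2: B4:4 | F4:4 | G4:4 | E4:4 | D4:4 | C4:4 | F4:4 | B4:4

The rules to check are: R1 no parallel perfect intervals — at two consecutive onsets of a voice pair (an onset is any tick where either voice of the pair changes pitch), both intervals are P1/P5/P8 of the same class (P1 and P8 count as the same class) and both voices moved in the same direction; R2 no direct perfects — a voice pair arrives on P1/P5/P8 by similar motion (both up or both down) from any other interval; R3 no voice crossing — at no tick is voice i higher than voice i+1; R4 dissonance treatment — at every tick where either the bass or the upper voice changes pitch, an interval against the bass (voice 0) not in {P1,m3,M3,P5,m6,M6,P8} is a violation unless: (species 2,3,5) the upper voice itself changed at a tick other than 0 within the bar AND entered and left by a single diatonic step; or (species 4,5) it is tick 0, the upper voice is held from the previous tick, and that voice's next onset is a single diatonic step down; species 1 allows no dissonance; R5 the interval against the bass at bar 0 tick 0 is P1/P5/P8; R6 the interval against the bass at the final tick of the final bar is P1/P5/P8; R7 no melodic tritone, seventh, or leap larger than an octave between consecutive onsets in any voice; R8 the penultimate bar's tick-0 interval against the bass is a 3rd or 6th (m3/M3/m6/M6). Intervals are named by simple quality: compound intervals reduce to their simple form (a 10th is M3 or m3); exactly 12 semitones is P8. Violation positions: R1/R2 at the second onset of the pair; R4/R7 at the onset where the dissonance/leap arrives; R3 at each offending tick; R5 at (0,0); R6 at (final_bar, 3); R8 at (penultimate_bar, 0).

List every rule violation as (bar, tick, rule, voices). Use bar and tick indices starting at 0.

(1, 0, R2, (1, 2))
(1, 0, R7, (1,))
(1, 0, R7, (2,))
(2, 0, R1, (1, 2))
(3, 0, R4, (0, 2))
(4, 0, R4, (0, 1))
(4, 0, R7, (1,))
(5, 0, R4, (0, 2))
(5, 0, R7, (1,))
(7, 0, R2, (0, 1))
(7, 0, R2, (0, 2))
(7, 0, R2, (1, 2))
(7, 0, R7, (2,))

bar 0: v0=E3 v1=E4 v2=B4 downbeat P5
bar 1: v0=D3 v1=F3 v2=F4 downbeat m3
bar 2: v0=E3 v1=G3 v2=G4 downbeat m3
bar 3: v0=D3 v1=B3 v2=E4 downbeat M2
bar 4: v0=B2 v1=F3 v2=D4 downbeat m3
bar 5: v0=D3 v1=B3 v2=C4 downbeat m7
bar 6: v0=D3 v1=B3 v2=F4 downbeat m3
bar 7: v0=E3 v1=E4 v2=B4 downbeat P5
  -> R2 @ bar 1 tick 0 v(1, 2): E4/B4 P5 -> F3/F4 P8 similar
  -> R7 @ bar 1 tick 0 v(1,): E4->F3 leap 11st
  -> R7 @ bar 1 tick 0 v(2,): B4->F4 leap 6st
  -> R1 @ bar 2 tick 0 v(1, 2): F3/F4 P8 -> G3/G4 P8 similar
  -> R4 @ bar 3 tick 0 v(0, 2): D3/E4 M2 untreated
  -> R4 @ bar 4 tick 0 v(0, 1): B2/F3 TT untreated
  -> R7 @ bar 4 tick 0 v(1,): B3->F3 leap 6st
  -> R4 @ bar 5 tick 0 v(0, 2): D3/C4 m7 untreated
  -> R7 @ bar 5 tick 0 v(1,): F3->B3 leap 6st
  -> R2 @ bar 7 tick 0 v(0, 1): D3/B3 M6 -> E3/E4 P8 similar
  -> R2 @ bar 7 tick 0 v(0, 2): D3/F4 m3 -> E3/B4 P5 similar
  -> R2 @ bar 7 tick 0 v(1, 2): B3/F4 TT -> E4/B4 P5 similar
  -> R7 @ bar 7 tick 0 v(2,): F4->B4 leap 6st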